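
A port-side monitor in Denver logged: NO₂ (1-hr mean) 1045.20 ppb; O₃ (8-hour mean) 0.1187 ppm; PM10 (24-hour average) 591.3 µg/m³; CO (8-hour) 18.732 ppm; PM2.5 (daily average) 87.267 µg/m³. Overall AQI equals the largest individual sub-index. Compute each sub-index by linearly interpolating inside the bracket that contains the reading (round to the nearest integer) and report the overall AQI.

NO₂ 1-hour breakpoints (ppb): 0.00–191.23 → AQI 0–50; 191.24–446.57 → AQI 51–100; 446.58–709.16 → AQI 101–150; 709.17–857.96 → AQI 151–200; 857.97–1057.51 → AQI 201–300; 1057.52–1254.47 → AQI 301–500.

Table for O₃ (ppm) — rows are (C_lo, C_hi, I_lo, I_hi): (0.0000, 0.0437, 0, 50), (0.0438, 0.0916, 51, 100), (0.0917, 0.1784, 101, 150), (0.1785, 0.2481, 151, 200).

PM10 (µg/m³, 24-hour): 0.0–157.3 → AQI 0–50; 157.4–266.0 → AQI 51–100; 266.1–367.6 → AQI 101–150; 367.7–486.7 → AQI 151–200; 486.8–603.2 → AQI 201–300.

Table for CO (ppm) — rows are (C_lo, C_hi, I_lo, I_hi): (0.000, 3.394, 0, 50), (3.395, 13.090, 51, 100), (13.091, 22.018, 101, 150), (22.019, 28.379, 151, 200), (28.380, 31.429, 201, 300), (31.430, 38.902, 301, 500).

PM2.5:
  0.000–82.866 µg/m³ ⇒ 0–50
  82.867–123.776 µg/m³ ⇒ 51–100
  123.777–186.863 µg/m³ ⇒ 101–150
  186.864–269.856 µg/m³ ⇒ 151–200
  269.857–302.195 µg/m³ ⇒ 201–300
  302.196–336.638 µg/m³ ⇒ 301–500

NO₂ 1045.20: bracket 857.97–1057.51 → index 201–300; slope 99/199.54, offset 187.23.
AQI = 201 + 99/199.54·187.23 ≈ 293.89 ⇒ 294.
O₃: 0.1187 ∈ [0.0917, 0.1784] ↔ index [101, 150].
101 + (0.1187−0.0917)·(150−101)/(0.1784−0.0917) = 101 + 0.0270·49/0.0867 ≈ 116.26, so AQI = 116.
PM10 591.3: bracket 486.8–603.2 → index 201–300; slope 99/116.4, offset 104.5.
AQI = 201 + 99/116.4·104.5 ≈ 289.88 ⇒ 290.
CO: 18.732 ∈ [13.091, 22.018] ↔ index [101, 150].
101 + (18.732−13.091)·(150−101)/(22.018−13.091) = 101 + 5.641·49/8.927 ≈ 131.96, so AQI = 132.
PM2.5: 87.267 lies in 82.867–123.776, so I_lo=51, I_hi=100, C_lo=82.867, C_hi=123.776.
(100−51)/(123.776−82.867) × (87.267−82.867) + 51 = 49/40.909 × 4.400 + 51 ≈ 56.27 → 56.
Sub-indices: NO₂→294, O₃→116, PM10→290, CO→132, PM2.5→56. Overall AQI = max = 294; dominant pollutant is NO₂.

294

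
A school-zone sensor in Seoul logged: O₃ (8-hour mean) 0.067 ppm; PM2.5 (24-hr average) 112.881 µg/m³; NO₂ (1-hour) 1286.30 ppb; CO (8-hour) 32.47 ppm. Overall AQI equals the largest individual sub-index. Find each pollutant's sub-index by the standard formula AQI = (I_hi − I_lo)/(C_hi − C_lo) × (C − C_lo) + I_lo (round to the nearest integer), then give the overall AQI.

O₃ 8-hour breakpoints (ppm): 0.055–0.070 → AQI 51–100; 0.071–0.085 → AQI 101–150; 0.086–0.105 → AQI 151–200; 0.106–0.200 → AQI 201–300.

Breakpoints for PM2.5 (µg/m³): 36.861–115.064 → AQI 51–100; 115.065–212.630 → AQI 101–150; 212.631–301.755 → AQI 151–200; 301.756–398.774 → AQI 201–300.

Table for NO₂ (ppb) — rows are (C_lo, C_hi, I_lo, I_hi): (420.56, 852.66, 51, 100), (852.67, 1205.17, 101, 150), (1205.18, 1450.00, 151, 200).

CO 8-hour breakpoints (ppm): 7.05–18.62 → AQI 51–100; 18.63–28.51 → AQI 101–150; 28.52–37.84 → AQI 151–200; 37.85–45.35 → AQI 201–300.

O₃: 0.067 ∈ [0.055, 0.070] ↔ index [51, 100].
51 + (0.067−0.055)·(100−51)/(0.070−0.055) = 51 + 0.012·49/0.015 ≈ 90.20, so AQI = 90.
PM2.5: 112.881 lies in 36.861–115.064, so I_lo=51, I_hi=100, C_lo=36.861, C_hi=115.064.
(100−51)/(115.064−36.861) × (112.881−36.861) + 51 = 49/78.203 × 76.020 + 51 ≈ 98.63 → 99.
NO₂: 1286.30 ∈ [1205.18, 1450.00] ↔ index [151, 200].
151 + (1286.30−1205.18)·(200−151)/(1450.00−1205.18) = 151 + 81.12·49/244.82 ≈ 167.24, so AQI = 167.
CO 32.47: bracket 28.52–37.84 → index 151–200; slope 49/9.32, offset 3.95.
AQI = 151 + 49/9.32·3.95 ≈ 171.77 ⇒ 172.
Sub-indices: O₃→90, PM2.5→99, NO₂→167, CO→172. Overall AQI = max = 172; dominant pollutant is CO.

172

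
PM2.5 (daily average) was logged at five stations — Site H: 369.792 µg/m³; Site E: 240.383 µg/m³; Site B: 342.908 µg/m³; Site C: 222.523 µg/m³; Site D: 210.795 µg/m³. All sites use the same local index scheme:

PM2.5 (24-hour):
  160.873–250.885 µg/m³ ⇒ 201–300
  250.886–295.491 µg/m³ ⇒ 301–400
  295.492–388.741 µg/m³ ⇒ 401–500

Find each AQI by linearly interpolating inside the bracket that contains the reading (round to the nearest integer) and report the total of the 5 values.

1744

Site H: row 295.492–388.741 (AQI 401–500). (500−401)·(369.792−295.492)/(388.741−295.492) + 401 = 99·74.300/93.249 + 401 ≈ 479.88 → 480.
Site E 240.383: bracket 160.873–250.885 → index 201–300; slope 99/90.012, offset 79.510.
AQI = 201 + 99/90.012·79.510 ≈ 288.45 ⇒ 288.
Site B: row 295.492–388.741 (AQI 401–500). (500−401)·(342.908−295.492)/(388.741−295.492) + 401 = 99·47.416/93.249 + 401 ≈ 451.34 → 451.
Site C: 222.523 ∈ [160.873, 250.885] ↔ index [201, 300].
201 + (222.523−160.873)·(300−201)/(250.885−160.873) = 201 + 61.650·99/90.012 ≈ 268.81, so AQI = 269.
Site D: 210.795 lies in 160.873–250.885, so I_lo=201, I_hi=300, C_lo=160.873, C_hi=250.885.
(300−201)/(250.885−160.873) × (210.795−160.873) + 201 = 99/90.012 × 49.922 + 201 ≈ 255.91 → 256.
AQIs: Site H=480, Site E=288, Site B=451, Site C=269, Site D=256. Sum = 480 + 288 + 451 + 269 + 256 = 1744.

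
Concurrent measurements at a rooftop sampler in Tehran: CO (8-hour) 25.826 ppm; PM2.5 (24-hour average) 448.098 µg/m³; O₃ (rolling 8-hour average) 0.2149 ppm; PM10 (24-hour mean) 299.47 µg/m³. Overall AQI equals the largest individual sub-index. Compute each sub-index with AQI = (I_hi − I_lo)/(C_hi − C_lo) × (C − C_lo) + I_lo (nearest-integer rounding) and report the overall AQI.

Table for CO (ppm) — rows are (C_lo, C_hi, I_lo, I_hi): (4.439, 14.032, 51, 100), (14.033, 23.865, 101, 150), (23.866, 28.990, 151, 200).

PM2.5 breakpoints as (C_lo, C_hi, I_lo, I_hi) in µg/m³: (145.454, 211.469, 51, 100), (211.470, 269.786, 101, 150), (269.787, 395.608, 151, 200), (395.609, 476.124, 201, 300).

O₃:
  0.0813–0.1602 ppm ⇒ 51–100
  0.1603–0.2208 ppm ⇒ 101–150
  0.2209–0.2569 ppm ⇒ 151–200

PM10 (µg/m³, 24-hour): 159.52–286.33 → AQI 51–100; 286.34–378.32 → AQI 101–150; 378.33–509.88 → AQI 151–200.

CO: row 23.866–28.990 (AQI 151–200). (200−151)·(25.826−23.866)/(28.990−23.866) + 151 = 49·1.960/5.124 + 151 ≈ 169.74 → 170.
PM2.5: row 395.609–476.124 (AQI 201–300). (300−201)·(448.098−395.609)/(476.124−395.609) + 201 = 99·52.489/80.515 + 201 ≈ 265.54 → 266.
O₃ 0.2149: bracket 0.1603–0.2208 → index 101–150; slope 49/0.0605, offset 0.0546.
AQI = 101 + 49/0.0605·0.0546 ≈ 145.22 ⇒ 145.
PM10: 299.47 ∈ [286.34, 378.32] ↔ index [101, 150].
101 + (299.47−286.34)·(150−101)/(378.32−286.34) = 101 + 13.13·49/91.98 ≈ 107.99, so AQI = 108.
Sub-indices: CO→170, PM2.5→266, O₃→145, PM10→108. Overall AQI = max = 266; dominant pollutant is PM2.5.

266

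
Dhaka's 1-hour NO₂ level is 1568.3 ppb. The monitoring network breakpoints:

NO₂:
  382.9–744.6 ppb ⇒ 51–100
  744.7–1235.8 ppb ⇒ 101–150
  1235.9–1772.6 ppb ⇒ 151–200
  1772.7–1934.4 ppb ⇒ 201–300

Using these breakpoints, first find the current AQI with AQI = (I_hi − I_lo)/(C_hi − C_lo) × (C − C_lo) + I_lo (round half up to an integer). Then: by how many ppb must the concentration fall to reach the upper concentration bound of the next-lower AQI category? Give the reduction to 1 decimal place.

332.5

NO₂: 1568.3 lies in 1235.9–1772.6, so I_lo=151, I_hi=200, C_lo=1235.9, C_hi=1772.6.
(200−151)/(1772.6−1235.9) × (1568.3−1235.9) + 151 = 49/536.7 × 332.4 + 151 ≈ 181.35 → 181.
Current AQI 181 is in the Unhealthy range (151–200). The next-lower category tops out at AQI 150, whose upper concentration bound is 1235.8 ppb.
Reduction needed = 1568.3 − 1235.8 = 332.5 ppb.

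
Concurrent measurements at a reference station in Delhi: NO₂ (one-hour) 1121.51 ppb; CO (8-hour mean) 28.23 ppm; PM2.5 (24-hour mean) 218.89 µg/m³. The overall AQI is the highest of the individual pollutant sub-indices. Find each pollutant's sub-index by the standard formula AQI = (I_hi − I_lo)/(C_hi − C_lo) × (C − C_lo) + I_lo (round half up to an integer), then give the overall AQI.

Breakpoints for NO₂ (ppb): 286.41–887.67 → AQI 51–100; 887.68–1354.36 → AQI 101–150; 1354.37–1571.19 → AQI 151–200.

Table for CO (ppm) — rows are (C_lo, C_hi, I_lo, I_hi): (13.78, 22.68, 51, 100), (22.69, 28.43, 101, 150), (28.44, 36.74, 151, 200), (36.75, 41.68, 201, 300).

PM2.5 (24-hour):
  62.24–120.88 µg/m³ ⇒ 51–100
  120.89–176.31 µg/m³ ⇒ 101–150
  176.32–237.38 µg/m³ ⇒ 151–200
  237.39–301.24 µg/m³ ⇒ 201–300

NO₂ 1121.51: bracket 887.68–1354.36 → index 101–150; slope 49/466.68, offset 233.83.
AQI = 101 + 49/466.68·233.83 ≈ 125.55 ⇒ 126.
CO: row 22.69–28.43 (AQI 101–150). (150−101)·(28.23−22.69)/(28.43−22.69) + 101 = 49·5.54/5.74 + 101 ≈ 148.29 → 148.
PM2.5: row 176.32–237.38 (AQI 151–200). (200−151)·(218.89−176.32)/(237.38−176.32) + 151 = 49·42.57/61.06 + 151 ≈ 185.16 → 185.
Sub-indices: NO₂→126, CO→148, PM2.5→185. Overall AQI = max = 185; dominant pollutant is PM2.5.

185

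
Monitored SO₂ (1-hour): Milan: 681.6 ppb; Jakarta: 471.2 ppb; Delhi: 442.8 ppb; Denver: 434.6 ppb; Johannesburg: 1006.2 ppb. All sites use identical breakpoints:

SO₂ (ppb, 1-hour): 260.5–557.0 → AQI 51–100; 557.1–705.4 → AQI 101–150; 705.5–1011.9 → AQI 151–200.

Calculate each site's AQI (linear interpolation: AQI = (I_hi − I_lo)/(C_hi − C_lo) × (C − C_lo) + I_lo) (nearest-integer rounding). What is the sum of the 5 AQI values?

Milan: 681.6 lies in 557.1–705.4, so I_lo=101, I_hi=150, C_lo=557.1, C_hi=705.4.
(150−101)/(705.4−557.1) × (681.6−557.1) + 101 = 49/148.3 × 124.5 + 101 ≈ 142.14 → 142.
Jakarta: 471.2 lies in 260.5–557.0, so I_lo=51, I_hi=100, C_lo=260.5, C_hi=557.0.
(100−51)/(557.0−260.5) × (471.2−260.5) + 51 = 49/296.5 × 210.7 + 51 ≈ 85.82 → 86.
Delhi: 442.8 lies in 260.5–557.0, so I_lo=51, I_hi=100, C_lo=260.5, C_hi=557.0.
(100−51)/(557.0−260.5) × (442.8−260.5) + 51 = 49/296.5 × 182.3 + 51 ≈ 81.13 → 81.
Denver: 434.6 lies in 260.5–557.0, so I_lo=51, I_hi=100, C_lo=260.5, C_hi=557.0.
(100−51)/(557.0−260.5) × (434.6−260.5) + 51 = 49/296.5 × 174.1 + 51 ≈ 79.77 → 80.
Johannesburg: 1006.2 ∈ [705.5, 1011.9] ↔ index [151, 200].
151 + (1006.2−705.5)·(200−151)/(1011.9−705.5) = 151 + 300.7·49/306.4 ≈ 199.09, so AQI = 199.
AQIs: Milan=142, Jakarta=86, Delhi=81, Denver=80, Johannesburg=199. Sum = 142 + 86 + 81 + 80 + 199 = 588.

588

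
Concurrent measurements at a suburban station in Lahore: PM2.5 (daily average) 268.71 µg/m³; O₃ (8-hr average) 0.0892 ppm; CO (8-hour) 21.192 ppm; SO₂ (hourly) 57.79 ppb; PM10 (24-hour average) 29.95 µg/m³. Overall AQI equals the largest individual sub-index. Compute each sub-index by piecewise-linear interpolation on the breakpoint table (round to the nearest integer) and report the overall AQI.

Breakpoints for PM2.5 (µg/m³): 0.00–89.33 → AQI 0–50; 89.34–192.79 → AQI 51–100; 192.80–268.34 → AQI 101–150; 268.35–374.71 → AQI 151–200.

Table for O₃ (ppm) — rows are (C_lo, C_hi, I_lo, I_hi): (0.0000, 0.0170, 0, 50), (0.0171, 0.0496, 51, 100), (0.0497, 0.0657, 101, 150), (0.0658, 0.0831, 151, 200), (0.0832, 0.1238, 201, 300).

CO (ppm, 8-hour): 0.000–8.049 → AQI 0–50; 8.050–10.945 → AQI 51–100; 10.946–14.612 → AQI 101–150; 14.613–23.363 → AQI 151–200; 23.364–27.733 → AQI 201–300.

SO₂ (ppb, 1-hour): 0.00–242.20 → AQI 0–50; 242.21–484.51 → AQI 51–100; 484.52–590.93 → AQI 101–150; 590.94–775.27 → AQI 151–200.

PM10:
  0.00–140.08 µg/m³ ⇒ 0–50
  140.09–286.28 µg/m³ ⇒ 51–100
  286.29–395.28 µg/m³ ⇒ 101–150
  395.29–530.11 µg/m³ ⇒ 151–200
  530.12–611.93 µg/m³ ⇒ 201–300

216

PM2.5: 268.71 ∈ [268.35, 374.71] ↔ index [151, 200].
151 + (268.71−268.35)·(200−151)/(374.71−268.35) = 151 + 0.36·49/106.36 ≈ 151.17, so AQI = 151.
O₃: 0.0892 lies in 0.0832–0.1238, so I_lo=201, I_hi=300, C_lo=0.0832, C_hi=0.1238.
(300−201)/(0.1238−0.0832) × (0.0892−0.0832) + 201 = 99/0.0406 × 0.0060 + 201 ≈ 215.63 → 216.
CO: 21.192 lies in 14.613–23.363, so I_lo=151, I_hi=200, C_lo=14.613, C_hi=23.363.
(200−151)/(23.363−14.613) × (21.192−14.613) + 151 = 49/8.750 × 6.579 + 151 ≈ 187.84 → 188.
SO₂: 57.79 ∈ [0.00, 242.20] ↔ index [0, 50].
0 + (57.79−0.00)·(50−0)/(242.20−0.00) = 0 + 57.79·50/242.20 ≈ 11.93, so AQI = 12.
PM10: 29.95 ∈ [0.00, 140.08] ↔ index [0, 50].
0 + (29.95−0.00)·(50−0)/(140.08−0.00) = 0 + 29.95·50/140.08 ≈ 10.69, so AQI = 11.
Sub-indices: PM2.5→151, O₃→216, CO→188, SO₂→12, PM10→11. Overall AQI = max = 216; dominant pollutant is O₃.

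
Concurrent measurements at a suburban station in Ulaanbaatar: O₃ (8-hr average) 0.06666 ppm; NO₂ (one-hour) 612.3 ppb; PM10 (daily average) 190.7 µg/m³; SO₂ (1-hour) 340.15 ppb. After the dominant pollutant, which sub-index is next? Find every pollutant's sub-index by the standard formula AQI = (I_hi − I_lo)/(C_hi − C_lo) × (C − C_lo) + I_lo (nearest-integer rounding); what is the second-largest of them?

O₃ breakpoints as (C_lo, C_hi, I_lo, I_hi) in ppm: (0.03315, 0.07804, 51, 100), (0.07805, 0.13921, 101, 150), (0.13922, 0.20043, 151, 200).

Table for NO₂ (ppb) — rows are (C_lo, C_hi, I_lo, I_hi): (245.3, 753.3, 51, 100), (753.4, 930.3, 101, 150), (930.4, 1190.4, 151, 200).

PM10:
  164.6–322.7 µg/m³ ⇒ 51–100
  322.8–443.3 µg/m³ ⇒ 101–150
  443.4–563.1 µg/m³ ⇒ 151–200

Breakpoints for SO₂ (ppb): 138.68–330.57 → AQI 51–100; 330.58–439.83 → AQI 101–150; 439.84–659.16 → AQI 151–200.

O₃: 0.06666 ∈ [0.03315, 0.07804] ↔ index [51, 100].
51 + (0.06666−0.03315)·(100−51)/(0.07804−0.03315) = 51 + 0.03351·49/0.04489 ≈ 87.58, so AQI = 88.
NO₂: 612.3 ∈ [245.3, 753.3] ↔ index [51, 100].
51 + (612.3−245.3)·(100−51)/(753.3−245.3) = 51 + 367.0·49/508.0 ≈ 86.40, so AQI = 86.
PM10 190.7: bracket 164.6–322.7 → index 51–100; slope 49/158.1, offset 26.1.
AQI = 51 + 49/158.1·26.1 ≈ 59.09 ⇒ 59.
SO₂: 340.15 lies in 330.58–439.83, so I_lo=101, I_hi=150, C_lo=330.58, C_hi=439.83.
(150−101)/(439.83−330.58) × (340.15−330.58) + 101 = 49/109.25 × 9.57 + 101 ≈ 105.29 → 105.
Sub-indices: O₃→88, NO₂→86, PM10→59, SO₂→105. Ranked high→low: 105, 88, 86, 59. Second-highest sub-index = 88.

88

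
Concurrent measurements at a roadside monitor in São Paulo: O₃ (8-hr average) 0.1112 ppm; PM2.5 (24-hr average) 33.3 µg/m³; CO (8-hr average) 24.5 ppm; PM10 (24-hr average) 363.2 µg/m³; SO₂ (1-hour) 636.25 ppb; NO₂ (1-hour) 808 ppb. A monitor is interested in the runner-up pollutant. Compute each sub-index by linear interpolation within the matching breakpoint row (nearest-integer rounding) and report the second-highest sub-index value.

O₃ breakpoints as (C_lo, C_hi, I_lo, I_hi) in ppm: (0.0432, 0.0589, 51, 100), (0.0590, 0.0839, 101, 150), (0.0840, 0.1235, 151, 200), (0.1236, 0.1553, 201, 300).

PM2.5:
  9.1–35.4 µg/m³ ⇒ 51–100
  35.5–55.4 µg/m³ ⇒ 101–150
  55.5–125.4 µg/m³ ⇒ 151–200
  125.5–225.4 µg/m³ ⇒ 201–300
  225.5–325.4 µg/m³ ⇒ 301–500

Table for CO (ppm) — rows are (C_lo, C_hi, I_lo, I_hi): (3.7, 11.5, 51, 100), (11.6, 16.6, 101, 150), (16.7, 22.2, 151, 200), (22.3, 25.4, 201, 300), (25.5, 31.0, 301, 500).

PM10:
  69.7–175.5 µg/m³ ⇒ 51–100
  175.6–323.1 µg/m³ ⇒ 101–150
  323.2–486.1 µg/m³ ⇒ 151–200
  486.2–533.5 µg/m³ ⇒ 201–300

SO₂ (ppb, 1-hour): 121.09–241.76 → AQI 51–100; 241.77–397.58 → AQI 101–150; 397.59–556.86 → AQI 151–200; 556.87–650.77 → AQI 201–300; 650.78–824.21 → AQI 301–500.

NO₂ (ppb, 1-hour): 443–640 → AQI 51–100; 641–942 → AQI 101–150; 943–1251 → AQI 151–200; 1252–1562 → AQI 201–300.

O₃: 0.1112 lies in 0.0840–0.1235, so I_lo=151, I_hi=200, C_lo=0.0840, C_hi=0.1235.
(200−151)/(0.1235−0.0840) × (0.1112−0.0840) + 151 = 49/0.0395 × 0.0272 + 151 ≈ 184.74 → 185.
PM2.5: 33.3 ∈ [9.1, 35.4] ↔ index [51, 100].
51 + (33.3−9.1)·(100−51)/(35.4−9.1) = 51 + 24.2·49/26.3 ≈ 96.09, so AQI = 96.
CO: 24.5 lies in 22.3–25.4, so I_lo=201, I_hi=300, C_lo=22.3, C_hi=25.4.
(300−201)/(25.4−22.3) × (24.5−22.3) + 201 = 99/3.1 × 2.2 + 201 ≈ 271.26 → 271.
PM10: 363.2 lies in 323.2–486.1, so I_lo=151, I_hi=200, C_lo=323.2, C_hi=486.1.
(200−151)/(486.1−323.2) × (363.2−323.2) + 151 = 49/162.9 × 40.0 + 151 ≈ 163.03 → 163.
SO₂: 636.25 lies in 556.87–650.77, so I_lo=201, I_hi=300, C_lo=556.87, C_hi=650.77.
(300−201)/(650.77−556.87) × (636.25−556.87) + 201 = 99/93.90 × 79.38 + 201 ≈ 284.69 → 285.
NO₂: 808 lies in 641–942, so I_lo=101, I_hi=150, C_lo=641, C_hi=942.
(150−101)/(942−641) × (808−641) + 101 = 49/301 × 167 + 101 ≈ 128.19 → 128.
Sub-indices: O₃→185, PM2.5→96, CO→271, PM10→163, SO₂→285, NO₂→128. Ranked high→low: 285, 271, 185, 163, 128, 96. Second-highest sub-index = 271.

271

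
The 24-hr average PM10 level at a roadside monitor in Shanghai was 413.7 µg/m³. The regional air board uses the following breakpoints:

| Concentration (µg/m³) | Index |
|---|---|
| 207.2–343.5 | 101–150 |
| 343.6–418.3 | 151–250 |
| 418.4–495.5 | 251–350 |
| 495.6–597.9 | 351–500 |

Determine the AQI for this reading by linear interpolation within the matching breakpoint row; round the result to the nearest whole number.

244

PM10: row 343.6–418.3 (AQI 151–250). (250−151)·(413.7−343.6)/(418.3−343.6) + 151 = 99·70.1/74.7 + 151 ≈ 243.90 → 244.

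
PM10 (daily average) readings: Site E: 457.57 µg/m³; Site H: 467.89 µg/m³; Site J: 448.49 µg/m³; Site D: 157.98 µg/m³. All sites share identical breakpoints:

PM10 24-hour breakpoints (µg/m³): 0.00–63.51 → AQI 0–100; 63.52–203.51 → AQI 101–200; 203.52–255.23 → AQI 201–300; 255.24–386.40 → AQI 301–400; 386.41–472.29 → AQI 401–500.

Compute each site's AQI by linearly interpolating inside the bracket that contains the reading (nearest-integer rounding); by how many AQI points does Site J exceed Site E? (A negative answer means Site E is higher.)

Site E: 457.57 ∈ [386.41, 472.29] ↔ index [401, 500].
401 + (457.57−386.41)·(500−401)/(472.29−386.41) = 401 + 71.16·99/85.88 ≈ 483.03, so AQI = 483.
Site H: 467.89 ∈ [386.41, 472.29] ↔ index [401, 500].
401 + (467.89−386.41)·(500−401)/(472.29−386.41) = 401 + 81.48·99/85.88 ≈ 494.93, so AQI = 495.
Site J 448.49: bracket 386.41–472.29 → index 401–500; slope 99/85.88, offset 62.08.
AQI = 401 + 99/85.88·62.08 ≈ 472.56 ⇒ 473.
Site D: 157.98 lies in 63.52–203.51, so I_lo=101, I_hi=200, C_lo=63.52, C_hi=203.51.
(200−101)/(203.51−63.52) × (157.98−63.52) + 101 = 99/139.99 × 94.46 + 101 ≈ 167.80 → 168.
AQIs: Site E=483, Site H=495, Site J=473, Site D=168. Site J (473) − Site E (483) = -10.

-10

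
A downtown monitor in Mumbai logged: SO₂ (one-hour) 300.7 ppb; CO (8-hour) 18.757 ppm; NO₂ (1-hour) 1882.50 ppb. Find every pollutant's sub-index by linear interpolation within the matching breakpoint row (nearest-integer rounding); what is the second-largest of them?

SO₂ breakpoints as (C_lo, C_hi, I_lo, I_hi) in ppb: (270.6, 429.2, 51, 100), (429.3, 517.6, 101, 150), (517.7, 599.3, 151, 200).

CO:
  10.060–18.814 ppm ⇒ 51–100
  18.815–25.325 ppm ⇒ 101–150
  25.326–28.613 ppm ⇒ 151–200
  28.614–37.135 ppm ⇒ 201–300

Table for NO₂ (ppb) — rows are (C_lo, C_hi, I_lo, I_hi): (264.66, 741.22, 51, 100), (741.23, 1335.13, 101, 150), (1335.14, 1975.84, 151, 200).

SO₂: 300.7 lies in 270.6–429.2, so I_lo=51, I_hi=100, C_lo=270.6, C_hi=429.2.
(100−51)/(429.2−270.6) × (300.7−270.6) + 51 = 49/158.6 × 30.1 + 51 ≈ 60.30 → 60.
CO: 18.757 ∈ [10.060, 18.814] ↔ index [51, 100].
51 + (18.757−10.060)·(100−51)/(18.814−10.060) = 51 + 8.697·49/8.754 ≈ 99.68, so AQI = 100.
NO₂ 1882.50: bracket 1335.14–1975.84 → index 151–200; slope 49/640.70, offset 547.36.
AQI = 151 + 49/640.70·547.36 ≈ 192.86 ⇒ 193.
Sub-indices: SO₂→60, CO→100, NO₂→193. Ranked high→low: 193, 100, 60. Second-highest sub-index = 100.

100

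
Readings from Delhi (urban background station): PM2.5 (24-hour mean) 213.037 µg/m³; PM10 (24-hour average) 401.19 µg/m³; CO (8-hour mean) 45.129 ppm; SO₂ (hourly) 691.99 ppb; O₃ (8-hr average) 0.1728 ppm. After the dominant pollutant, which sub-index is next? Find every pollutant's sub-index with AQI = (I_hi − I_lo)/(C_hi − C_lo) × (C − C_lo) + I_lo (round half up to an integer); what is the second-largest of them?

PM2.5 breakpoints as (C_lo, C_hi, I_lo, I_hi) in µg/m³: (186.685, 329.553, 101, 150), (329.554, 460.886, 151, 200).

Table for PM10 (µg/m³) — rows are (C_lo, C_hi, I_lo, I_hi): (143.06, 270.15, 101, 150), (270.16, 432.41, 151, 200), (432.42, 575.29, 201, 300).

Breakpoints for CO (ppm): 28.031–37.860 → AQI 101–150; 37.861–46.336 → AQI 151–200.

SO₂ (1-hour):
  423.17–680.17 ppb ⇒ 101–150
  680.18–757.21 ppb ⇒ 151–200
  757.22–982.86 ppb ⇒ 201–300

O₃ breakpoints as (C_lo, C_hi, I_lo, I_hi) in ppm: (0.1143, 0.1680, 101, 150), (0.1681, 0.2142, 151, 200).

PM2.5 213.037: bracket 186.685–329.553 → index 101–150; slope 49/142.868, offset 26.352.
AQI = 101 + 49/142.868·26.352 ≈ 110.04 ⇒ 110.
PM10: 401.19 ∈ [270.16, 432.41] ↔ index [151, 200].
151 + (401.19−270.16)·(200−151)/(432.41−270.16) = 151 + 131.03·49/162.25 ≈ 190.57, so AQI = 191.
CO: row 37.861–46.336 (AQI 151–200). (200−151)·(45.129−37.861)/(46.336−37.861) + 151 = 49·7.268/8.475 + 151 ≈ 193.02 → 193.
SO₂: 691.99 lies in 680.18–757.21, so I_lo=151, I_hi=200, C_lo=680.18, C_hi=757.21.
(200−151)/(757.21−680.18) × (691.99−680.18) + 151 = 49/77.03 × 11.81 + 151 ≈ 158.51 → 159.
O₃: 0.1728 ∈ [0.1681, 0.2142] ↔ index [151, 200].
151 + (0.1728−0.1681)·(200−151)/(0.2142−0.1681) = 151 + 0.0047·49/0.0461 ≈ 156.00, so AQI = 156.
Sub-indices: PM2.5→110, PM10→191, CO→193, SO₂→159, O₃→156. Ranked high→low: 193, 191, 159, 156, 110. Second-highest sub-index = 191.

191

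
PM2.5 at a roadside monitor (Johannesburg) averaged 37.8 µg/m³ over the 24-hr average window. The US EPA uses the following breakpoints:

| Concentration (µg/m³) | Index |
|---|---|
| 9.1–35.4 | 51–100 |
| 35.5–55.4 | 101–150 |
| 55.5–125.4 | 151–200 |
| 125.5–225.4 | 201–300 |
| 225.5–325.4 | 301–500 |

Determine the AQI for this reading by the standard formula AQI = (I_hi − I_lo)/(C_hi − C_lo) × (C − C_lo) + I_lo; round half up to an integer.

107

PM2.5 37.8: bracket 35.5–55.4 → index 101–150; slope 49/19.9, offset 2.3.
AQI = 101 + 49/19.9·2.3 ≈ 106.66 ⇒ 107.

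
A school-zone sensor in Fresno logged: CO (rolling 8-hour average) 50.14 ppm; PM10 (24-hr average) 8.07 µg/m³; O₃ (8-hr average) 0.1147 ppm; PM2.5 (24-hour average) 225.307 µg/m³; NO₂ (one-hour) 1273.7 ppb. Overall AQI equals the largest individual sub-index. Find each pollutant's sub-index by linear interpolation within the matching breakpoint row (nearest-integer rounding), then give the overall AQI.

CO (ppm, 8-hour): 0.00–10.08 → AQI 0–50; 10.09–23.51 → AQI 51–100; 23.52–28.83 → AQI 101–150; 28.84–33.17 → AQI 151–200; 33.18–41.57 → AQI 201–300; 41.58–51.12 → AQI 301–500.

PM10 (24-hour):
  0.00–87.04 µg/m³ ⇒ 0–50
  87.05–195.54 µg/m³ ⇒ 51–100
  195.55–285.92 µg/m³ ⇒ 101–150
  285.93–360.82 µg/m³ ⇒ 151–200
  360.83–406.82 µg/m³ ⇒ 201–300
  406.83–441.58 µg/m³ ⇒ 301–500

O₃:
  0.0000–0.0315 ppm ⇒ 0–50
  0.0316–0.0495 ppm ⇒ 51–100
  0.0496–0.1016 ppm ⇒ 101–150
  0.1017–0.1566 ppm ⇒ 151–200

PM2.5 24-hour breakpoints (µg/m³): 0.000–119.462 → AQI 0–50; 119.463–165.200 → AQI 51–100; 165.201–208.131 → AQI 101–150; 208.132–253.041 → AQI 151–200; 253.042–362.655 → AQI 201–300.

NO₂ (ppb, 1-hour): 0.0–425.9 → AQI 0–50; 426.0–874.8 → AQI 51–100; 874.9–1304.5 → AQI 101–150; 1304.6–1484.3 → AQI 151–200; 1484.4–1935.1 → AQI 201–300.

CO: row 41.58–51.12 (AQI 301–500). (500−301)·(50.14−41.58)/(51.12−41.58) + 301 = 199·8.56/9.54 + 301 ≈ 479.56 → 480.
PM10: row 0.00–87.04 (AQI 0–50). (50−0)·(8.07−0.00)/(87.04−0.00) + 0 = 50·8.07/87.04 + 0 ≈ 4.64 → 5.
O₃ 0.1147: bracket 0.1017–0.1566 → index 151–200; slope 49/0.0549, offset 0.0130.
AQI = 151 + 49/0.0549·0.0130 ≈ 162.60 ⇒ 163.
PM2.5: row 208.132–253.041 (AQI 151–200). (200−151)·(225.307−208.132)/(253.041−208.132) + 151 = 49·17.175/44.909 + 151 ≈ 169.74 → 170.
NO₂: row 874.9–1304.5 (AQI 101–150). (150−101)·(1273.7−874.9)/(1304.5−874.9) + 101 = 49·398.8/429.6 + 101 ≈ 146.49 → 146.
Sub-indices: CO→480, PM10→5, O₃→163, PM2.5→170, NO₂→146. Overall AQI = max = 480; dominant pollutant is CO.

480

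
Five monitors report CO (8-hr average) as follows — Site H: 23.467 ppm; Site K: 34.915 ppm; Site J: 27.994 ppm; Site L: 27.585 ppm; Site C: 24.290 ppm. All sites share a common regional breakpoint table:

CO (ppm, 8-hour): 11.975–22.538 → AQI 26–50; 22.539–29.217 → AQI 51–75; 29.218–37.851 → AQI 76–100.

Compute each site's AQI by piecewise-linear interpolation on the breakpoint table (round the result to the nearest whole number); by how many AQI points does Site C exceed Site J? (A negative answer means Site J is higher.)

Site H: row 22.539–29.217 (AQI 51–75). (75−51)·(23.467−22.539)/(29.217−22.539) + 51 = 24·0.928/6.678 + 51 ≈ 54.34 → 54.
Site K 34.915: bracket 29.218–37.851 → index 76–100; slope 24/8.633, offset 5.697.
AQI = 76 + 24/8.633·5.697 ≈ 91.84 ⇒ 92.
Site J: 27.994 ∈ [22.539, 29.217] ↔ index [51, 75].
51 + (27.994−22.539)·(75−51)/(29.217−22.539) = 51 + 5.455·24/6.678 ≈ 70.60, so AQI = 71.
Site L: row 22.539–29.217 (AQI 51–75). (75−51)·(27.585−22.539)/(29.217−22.539) + 51 = 24·5.046/6.678 + 51 ≈ 69.13 → 69.
Site C: row 22.539–29.217 (AQI 51–75). (75−51)·(24.290−22.539)/(29.217−22.539) + 51 = 24·1.751/6.678 + 51 ≈ 57.29 → 57.
AQIs: Site H=54, Site K=92, Site J=71, Site L=69, Site C=57. Site C (57) − Site J (71) = -14.

-14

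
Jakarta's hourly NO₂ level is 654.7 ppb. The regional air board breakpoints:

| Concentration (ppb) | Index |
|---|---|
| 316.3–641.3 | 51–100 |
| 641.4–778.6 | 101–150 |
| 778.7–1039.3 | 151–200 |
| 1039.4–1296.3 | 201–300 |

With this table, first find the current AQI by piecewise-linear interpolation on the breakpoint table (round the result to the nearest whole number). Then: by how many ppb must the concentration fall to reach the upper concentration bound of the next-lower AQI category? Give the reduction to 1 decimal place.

NO₂: row 641.4–778.6 (AQI 101–150). (150−101)·(654.7−641.4)/(778.6−641.4) + 101 = 49·13.3/137.2 + 101 ≈ 105.75 → 106.
Current AQI 106 is in the Unhealthy for Sensitive Groups range (101–150). The next-lower category tops out at AQI 100, whose upper concentration bound is 641.3 ppb.
Reduction needed = 654.7 − 641.3 = 13.4 ppb.

13.4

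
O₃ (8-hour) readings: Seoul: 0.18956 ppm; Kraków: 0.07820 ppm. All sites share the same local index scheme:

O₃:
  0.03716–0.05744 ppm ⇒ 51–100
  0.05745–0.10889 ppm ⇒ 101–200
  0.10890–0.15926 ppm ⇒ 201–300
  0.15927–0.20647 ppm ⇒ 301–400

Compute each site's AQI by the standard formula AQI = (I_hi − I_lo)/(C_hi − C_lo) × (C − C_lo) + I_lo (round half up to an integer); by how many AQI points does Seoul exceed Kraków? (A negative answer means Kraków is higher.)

Seoul: 0.18956 lies in 0.15927–0.20647, so I_lo=301, I_hi=400, C_lo=0.15927, C_hi=0.20647.
(400−301)/(0.20647−0.15927) × (0.18956−0.15927) + 301 = 99/0.04720 × 0.03029 + 301 ≈ 364.53 → 365.
Kraków: row 0.05745–0.10889 (AQI 101–200). (200−101)·(0.07820−0.05745)/(0.10889−0.05745) + 101 = 99·0.02075/0.05144 + 101 ≈ 140.93 → 141.
AQIs: Seoul=365, Kraków=141. Seoul (365) − Kraków (141) = 224.

224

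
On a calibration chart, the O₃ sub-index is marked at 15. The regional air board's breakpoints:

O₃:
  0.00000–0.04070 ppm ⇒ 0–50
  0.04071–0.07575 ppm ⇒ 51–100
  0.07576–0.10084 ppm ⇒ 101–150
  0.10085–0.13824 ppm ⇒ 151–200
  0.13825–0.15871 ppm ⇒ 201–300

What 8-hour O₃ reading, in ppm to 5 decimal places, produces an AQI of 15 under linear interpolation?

AQI 15 lies in the 0–50 band, which corresponds to 0.00000–0.04070 ppm.
C = 0.00000 + (15−0)×(0.04070−0.00000)/(50−0) = 0.00000 + 15×0.04070/50 ≈ 0.0122100 ppm → 0.01221 ppm to 5 dp.

0.01221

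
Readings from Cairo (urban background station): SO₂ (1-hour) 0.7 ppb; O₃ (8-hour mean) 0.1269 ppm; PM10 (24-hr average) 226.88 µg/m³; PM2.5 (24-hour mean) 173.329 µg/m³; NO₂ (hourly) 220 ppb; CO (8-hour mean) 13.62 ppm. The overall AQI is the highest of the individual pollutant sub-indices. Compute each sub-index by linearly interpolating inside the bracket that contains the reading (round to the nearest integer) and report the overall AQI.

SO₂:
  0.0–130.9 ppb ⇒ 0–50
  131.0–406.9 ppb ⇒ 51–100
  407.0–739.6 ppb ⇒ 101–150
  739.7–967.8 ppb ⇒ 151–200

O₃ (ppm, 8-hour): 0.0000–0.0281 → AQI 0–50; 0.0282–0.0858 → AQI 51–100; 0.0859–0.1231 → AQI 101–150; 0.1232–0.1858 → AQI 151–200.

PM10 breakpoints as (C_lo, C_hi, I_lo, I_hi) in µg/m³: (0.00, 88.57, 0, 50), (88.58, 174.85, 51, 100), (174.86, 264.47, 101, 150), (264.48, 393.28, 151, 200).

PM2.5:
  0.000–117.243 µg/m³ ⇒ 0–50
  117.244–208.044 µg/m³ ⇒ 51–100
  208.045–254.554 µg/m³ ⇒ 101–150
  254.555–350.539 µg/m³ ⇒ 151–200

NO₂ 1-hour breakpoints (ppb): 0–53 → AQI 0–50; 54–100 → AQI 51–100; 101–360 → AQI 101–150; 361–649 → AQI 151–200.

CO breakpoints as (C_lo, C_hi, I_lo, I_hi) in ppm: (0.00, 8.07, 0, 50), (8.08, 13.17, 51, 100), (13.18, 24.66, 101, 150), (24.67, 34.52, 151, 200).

SO₂: row 0.0–130.9 (AQI 0–50). (50−0)·(0.7−0.0)/(130.9−0.0) + 0 = 50·0.7/130.9 + 0 ≈ 0.27 → 0.
O₃: row 0.1232–0.1858 (AQI 151–200). (200−151)·(0.1269−0.1232)/(0.1858−0.1232) + 151 = 49·0.0037/0.0626 + 151 ≈ 153.90 → 154.
PM10: 226.88 lies in 174.86–264.47, so I_lo=101, I_hi=150, C_lo=174.86, C_hi=264.47.
(150−101)/(264.47−174.86) × (226.88−174.86) + 101 = 49/89.61 × 52.02 + 101 ≈ 129.45 → 129.
PM2.5: 173.329 lies in 117.244–208.044, so I_lo=51, I_hi=100, C_lo=117.244, C_hi=208.044.
(100−51)/(208.044−117.244) × (173.329−117.244) + 51 = 49/90.800 × 56.085 + 51 ≈ 81.27 → 81.
NO₂: row 101–360 (AQI 101–150). (150−101)·(220−101)/(360−101) + 101 = 49·119/259 + 101 ≈ 123.51 → 124.
CO 13.62: bracket 13.18–24.66 → index 101–150; slope 49/11.48, offset 0.44.
AQI = 101 + 49/11.48·0.44 ≈ 102.88 ⇒ 103.
Sub-indices: SO₂→0, O₃→154, PM10→129, PM2.5→81, NO₂→124, CO→103. Overall AQI = max = 154; dominant pollutant is O₃.

154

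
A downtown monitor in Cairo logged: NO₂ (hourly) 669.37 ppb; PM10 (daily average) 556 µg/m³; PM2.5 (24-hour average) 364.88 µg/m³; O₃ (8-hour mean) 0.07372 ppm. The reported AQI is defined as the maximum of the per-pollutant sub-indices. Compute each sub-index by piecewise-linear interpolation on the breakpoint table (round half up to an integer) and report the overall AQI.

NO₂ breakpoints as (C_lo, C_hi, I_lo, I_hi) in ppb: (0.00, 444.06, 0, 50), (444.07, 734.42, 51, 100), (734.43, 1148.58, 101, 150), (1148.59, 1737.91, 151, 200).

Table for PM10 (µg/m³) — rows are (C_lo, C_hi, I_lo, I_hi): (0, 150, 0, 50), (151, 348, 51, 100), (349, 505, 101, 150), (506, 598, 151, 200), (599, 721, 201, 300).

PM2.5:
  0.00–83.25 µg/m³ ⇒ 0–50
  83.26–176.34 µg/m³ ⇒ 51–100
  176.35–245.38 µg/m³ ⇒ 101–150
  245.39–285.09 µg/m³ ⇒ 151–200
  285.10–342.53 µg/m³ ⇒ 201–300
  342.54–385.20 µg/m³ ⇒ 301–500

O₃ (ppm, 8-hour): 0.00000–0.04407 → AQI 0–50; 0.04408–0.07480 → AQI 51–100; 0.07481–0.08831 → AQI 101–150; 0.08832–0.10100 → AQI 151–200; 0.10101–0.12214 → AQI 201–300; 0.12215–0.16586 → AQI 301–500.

NO₂: 669.37 lies in 444.07–734.42, so I_lo=51, I_hi=100, C_lo=444.07, C_hi=734.42.
(100−51)/(734.42−444.07) × (669.37−444.07) + 51 = 49/290.35 × 225.30 + 51 ≈ 89.02 → 89.
PM10: row 506–598 (AQI 151–200). (200−151)·(556−506)/(598−506) + 151 = 49·50/92 + 151 ≈ 177.63 → 178.
PM2.5 364.88: bracket 342.54–385.20 → index 301–500; slope 199/42.66, offset 22.34.
AQI = 301 + 199/42.66·22.34 ≈ 405.21 ⇒ 405.
O₃: row 0.04408–0.07480 (AQI 51–100). (100−51)·(0.07372−0.04408)/(0.07480−0.04408) + 51 = 49·0.02964/0.03072 + 51 ≈ 98.28 → 98.
Sub-indices: NO₂→89, PM10→178, PM2.5→405, O₃→98. Overall AQI = max = 405; dominant pollutant is PM2.5.

405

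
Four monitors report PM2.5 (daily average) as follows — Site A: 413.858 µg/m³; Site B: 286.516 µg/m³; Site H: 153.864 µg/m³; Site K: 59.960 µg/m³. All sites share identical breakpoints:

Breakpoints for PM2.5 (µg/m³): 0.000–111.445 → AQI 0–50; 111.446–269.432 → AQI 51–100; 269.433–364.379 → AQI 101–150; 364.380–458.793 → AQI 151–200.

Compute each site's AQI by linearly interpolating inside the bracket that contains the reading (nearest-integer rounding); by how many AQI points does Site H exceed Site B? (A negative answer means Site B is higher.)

Site A: 413.858 lies in 364.380–458.793, so I_lo=151, I_hi=200, C_lo=364.380, C_hi=458.793.
(200−151)/(458.793−364.380) × (413.858−364.380) + 151 = 49/94.413 × 49.478 + 151 ≈ 176.68 → 177.
Site B: 286.516 lies in 269.433–364.379, so I_lo=101, I_hi=150, C_lo=269.433, C_hi=364.379.
(150−101)/(364.379−269.433) × (286.516−269.433) + 101 = 49/94.946 × 17.083 + 101 ≈ 109.82 → 110.
Site H 153.864: bracket 111.446–269.432 → index 51–100; slope 49/157.986, offset 42.418.
AQI = 51 + 49/157.986·42.418 ≈ 64.16 ⇒ 64.
Site K: 59.960 lies in 0.000–111.445, so I_lo=0, I_hi=50, C_lo=0.000, C_hi=111.445.
(50−0)/(111.445−0.000) × (59.960−0.000) + 0 = 50/111.445 × 59.960 + 0 ≈ 26.90 → 27.
AQIs: Site A=177, Site B=110, Site H=64, Site K=27. Site H (64) − Site B (110) = -46.

-46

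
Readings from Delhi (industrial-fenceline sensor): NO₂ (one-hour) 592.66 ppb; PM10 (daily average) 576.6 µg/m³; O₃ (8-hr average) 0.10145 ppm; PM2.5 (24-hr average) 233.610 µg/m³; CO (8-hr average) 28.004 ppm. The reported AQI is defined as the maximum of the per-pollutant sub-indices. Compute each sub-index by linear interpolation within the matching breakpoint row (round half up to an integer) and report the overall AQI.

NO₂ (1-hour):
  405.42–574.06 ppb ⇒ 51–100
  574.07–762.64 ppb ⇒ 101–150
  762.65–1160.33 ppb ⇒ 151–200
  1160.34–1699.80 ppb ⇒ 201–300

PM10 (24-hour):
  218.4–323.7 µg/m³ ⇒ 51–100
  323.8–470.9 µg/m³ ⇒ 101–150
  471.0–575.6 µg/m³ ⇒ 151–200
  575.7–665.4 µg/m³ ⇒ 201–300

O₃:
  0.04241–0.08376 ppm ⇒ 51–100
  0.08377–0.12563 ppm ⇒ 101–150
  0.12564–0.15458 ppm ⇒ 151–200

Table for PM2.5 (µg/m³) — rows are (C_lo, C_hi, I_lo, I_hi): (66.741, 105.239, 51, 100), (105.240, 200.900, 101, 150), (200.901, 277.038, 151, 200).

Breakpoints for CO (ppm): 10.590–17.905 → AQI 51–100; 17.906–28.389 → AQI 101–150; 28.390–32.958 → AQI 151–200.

NO₂: 592.66 ∈ [574.07, 762.64] ↔ index [101, 150].
101 + (592.66−574.07)·(150−101)/(762.64−574.07) = 101 + 18.59·49/188.57 ≈ 105.83, so AQI = 106.
PM10 576.6: bracket 575.7–665.4 → index 201–300; slope 99/89.7, offset 0.9.
AQI = 201 + 99/89.7·0.9 ≈ 201.99 ⇒ 202.
O₃: row 0.08377–0.12563 (AQI 101–150). (150−101)·(0.10145−0.08377)/(0.12563−0.08377) + 101 = 49·0.01768/0.04186 + 101 ≈ 121.70 → 122.
PM2.5: 233.610 lies in 200.901–277.038, so I_lo=151, I_hi=200, C_lo=200.901, C_hi=277.038.
(200−151)/(277.038−200.901) × (233.610−200.901) + 151 = 49/76.137 × 32.709 + 151 ≈ 172.05 → 172.
CO: 28.004 lies in 17.906–28.389, so I_lo=101, I_hi=150, C_lo=17.906, C_hi=28.389.
(150−101)/(28.389−17.906) × (28.004−17.906) + 101 = 49/10.483 × 10.098 + 101 ≈ 148.20 → 148.
Sub-indices: NO₂→106, PM10→202, O₃→122, PM2.5→172, CO→148. Overall AQI = max = 202; dominant pollutant is PM10.

202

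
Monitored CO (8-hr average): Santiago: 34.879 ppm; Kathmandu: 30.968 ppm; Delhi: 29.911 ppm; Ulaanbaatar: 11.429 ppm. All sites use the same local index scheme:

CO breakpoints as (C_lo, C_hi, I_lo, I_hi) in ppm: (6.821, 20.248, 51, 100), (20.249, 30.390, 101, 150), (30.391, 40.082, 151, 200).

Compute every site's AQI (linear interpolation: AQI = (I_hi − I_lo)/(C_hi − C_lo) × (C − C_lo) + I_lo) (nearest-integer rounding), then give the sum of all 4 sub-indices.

Santiago 34.879: bracket 30.391–40.082 → index 151–200; slope 49/9.691, offset 4.488.
AQI = 151 + 49/9.691·4.488 ≈ 173.69 ⇒ 174.
Kathmandu: row 30.391–40.082 (AQI 151–200). (200−151)·(30.968−30.391)/(40.082−30.391) + 151 = 49·0.577/9.691 + 151 ≈ 153.92 → 154.
Delhi: row 20.249–30.390 (AQI 101–150). (150−101)·(29.911−20.249)/(30.390−20.249) + 101 = 49·9.662/10.141 + 101 ≈ 147.69 → 148.
Ulaanbaatar: row 6.821–20.248 (AQI 51–100). (100−51)·(11.429−6.821)/(20.248−6.821) + 51 = 49·4.608/13.427 + 51 ≈ 67.82 → 68.
AQIs: Santiago=174, Kathmandu=154, Delhi=148, Ulaanbaatar=68. Sum = 174 + 154 + 148 + 68 = 544.

544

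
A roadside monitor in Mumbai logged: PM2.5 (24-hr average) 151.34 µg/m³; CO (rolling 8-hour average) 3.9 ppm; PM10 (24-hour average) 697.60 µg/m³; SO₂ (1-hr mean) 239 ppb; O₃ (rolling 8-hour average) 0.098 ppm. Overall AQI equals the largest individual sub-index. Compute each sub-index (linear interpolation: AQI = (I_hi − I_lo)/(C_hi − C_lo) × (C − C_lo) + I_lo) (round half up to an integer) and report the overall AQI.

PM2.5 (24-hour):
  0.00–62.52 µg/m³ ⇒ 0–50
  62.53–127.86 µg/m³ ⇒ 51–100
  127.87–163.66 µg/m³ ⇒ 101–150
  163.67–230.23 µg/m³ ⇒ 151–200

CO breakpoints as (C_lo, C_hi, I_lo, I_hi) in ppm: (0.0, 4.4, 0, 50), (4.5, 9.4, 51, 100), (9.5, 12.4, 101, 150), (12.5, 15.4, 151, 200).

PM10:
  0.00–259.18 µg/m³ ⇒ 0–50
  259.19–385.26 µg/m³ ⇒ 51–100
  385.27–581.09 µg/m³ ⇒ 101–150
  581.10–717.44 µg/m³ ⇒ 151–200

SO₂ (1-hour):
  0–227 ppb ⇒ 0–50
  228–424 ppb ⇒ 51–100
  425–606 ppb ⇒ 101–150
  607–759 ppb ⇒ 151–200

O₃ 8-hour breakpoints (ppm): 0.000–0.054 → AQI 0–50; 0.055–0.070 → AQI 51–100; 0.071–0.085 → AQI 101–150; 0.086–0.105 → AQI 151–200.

PM2.5 151.34: bracket 127.87–163.66 → index 101–150; slope 49/35.79, offset 23.47.
AQI = 101 + 49/35.79·23.47 ≈ 133.13 ⇒ 133.
CO: 3.9 lies in 0.0–4.4, so I_lo=0, I_hi=50, C_lo=0.0, C_hi=4.4.
(50−0)/(4.4−0.0) × (3.9−0.0) + 0 = 50/4.4 × 3.9 + 0 ≈ 44.32 → 44.
PM10: 697.60 lies in 581.10–717.44, so I_lo=151, I_hi=200, C_lo=581.10, C_hi=717.44.
(200−151)/(717.44−581.10) × (697.60−581.10) + 151 = 49/136.34 × 116.50 + 151 ≈ 192.87 → 193.
SO₂: 239 ∈ [228, 424] ↔ index [51, 100].
51 + (239−228)·(100−51)/(424−228) = 51 + 11·49/196 ≈ 53.75, so AQI = 54.
O₃: row 0.086–0.105 (AQI 151–200). (200−151)·(0.098−0.086)/(0.105−0.086) + 151 = 49·0.012/0.019 + 151 ≈ 181.95 → 182.
Sub-indices: PM2.5→133, CO→44, PM10→193, SO₂→54, O₃→182. Overall AQI = max = 193; dominant pollutant is PM10.

193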